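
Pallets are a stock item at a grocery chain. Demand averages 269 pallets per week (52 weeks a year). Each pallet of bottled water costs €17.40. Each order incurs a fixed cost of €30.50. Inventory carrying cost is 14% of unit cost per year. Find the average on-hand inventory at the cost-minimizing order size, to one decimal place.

Annual demand D = 269 × 52 = 13,988.
Holding cost H = 0.14 × €17.40 = €2.4360 per unit per year.
Q* = √(2DS/H) = √(2 × 13,988 × 30.5 / 2.436) ≈ 591.84.
Average inventory = Q*/2 ≈ 591.84 / 2 = 295.920.

Average inventory ≈ 295.9 pallets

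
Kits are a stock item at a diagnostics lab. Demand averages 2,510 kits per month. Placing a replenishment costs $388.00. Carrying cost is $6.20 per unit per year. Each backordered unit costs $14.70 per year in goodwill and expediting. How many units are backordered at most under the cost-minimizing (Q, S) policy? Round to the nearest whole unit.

S* ≈ 687 kits

Annual demand D = 2,510 × 12 = 30,120.
With planned backorders, Q* = √(2DS/H) · √((H+B)/B).
√(2DS/H) = √(2 × 30,120 × 388 / 6.2) = 1941.612.
√((H+B)/B) = √((6.2+14.7)/14.7) = 1.1924.
Q* ≈ 2315.138.
S* = Q* · H/(H+B) = 2315.138 × 6.2/20.9 ≈ 686.787.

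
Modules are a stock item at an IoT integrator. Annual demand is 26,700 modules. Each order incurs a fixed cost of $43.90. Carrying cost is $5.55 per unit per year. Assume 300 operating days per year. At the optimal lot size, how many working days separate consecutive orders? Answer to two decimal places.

The optimal lot size = √(2DS/H) = √(2 × 26,700 × 43.9 / 5.55) ≈ 649.91.
Cycle time = Q*/D × 300 = 649.91 / 26,700 × 300 ≈ 7.302 days.

T ≈ 7.30 days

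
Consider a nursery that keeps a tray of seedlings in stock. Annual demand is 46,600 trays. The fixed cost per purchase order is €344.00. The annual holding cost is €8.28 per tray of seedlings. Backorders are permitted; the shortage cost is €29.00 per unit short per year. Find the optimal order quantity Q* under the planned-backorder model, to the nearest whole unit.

With planned backorders, Q* = √(2DS/H) · √((H+B)/B).
√(2DS/H) = √(2 × 46,600 × 344 / 8.28) = 1967.759.
√((H+B)/B) = √((8.28+29)/29) = 1.1338.
Q* ≈ 2231.059.

Q* ≈ 2,231 trays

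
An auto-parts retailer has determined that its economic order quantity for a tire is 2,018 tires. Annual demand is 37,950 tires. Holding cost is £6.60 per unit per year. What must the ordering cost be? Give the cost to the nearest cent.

The basic EOQ model gives Q* = √(2DS/H); rearrange for the unknown.
From Q* = √(2DS/H): S = Q*²H / (2D) = 2,018² × 6.6 / (2 × 37,950) = 354.1151.

S ≈ £354.12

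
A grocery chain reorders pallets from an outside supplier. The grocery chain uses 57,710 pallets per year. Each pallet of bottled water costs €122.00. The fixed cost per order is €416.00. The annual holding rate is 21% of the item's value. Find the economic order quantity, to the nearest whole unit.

Holding cost H = 0.21 × €122.00 = €25.6200 per unit per year.
EOQ = √(2DS / H) = √(2 × 57,710 × 416 / 25.62).
= √(48,014,720 / 25.62) = √1,874,110.8509 ≈ 1368.982.

Q* ≈ 1,369 pallets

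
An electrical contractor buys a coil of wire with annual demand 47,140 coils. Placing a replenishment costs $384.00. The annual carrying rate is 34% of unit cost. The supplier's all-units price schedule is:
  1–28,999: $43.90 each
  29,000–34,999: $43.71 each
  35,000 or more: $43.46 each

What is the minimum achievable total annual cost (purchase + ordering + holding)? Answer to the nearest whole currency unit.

TC* ≈ $2,092,692

Holding cost per unit per year at price C is H = 0.34·C.
Candidates are each tier's EOQ (if it falls in that tier) and each price-break quantity.
EOQ at $43.90 = 1557.4 (feasible in tier 1): TC = 47,140×$43.90 + (47,140/1557.4)×384 + (1557.4/2)×0.34×$43.90 = $2,092,691.94.
EOQ at $43.71 = 1560.8 < 29000, so use break Q=29000: TC = 47,140×$43.71 + (47,140/29000.0)×384 + (29000.0/2)×0.34×$43.71 = $2,276,603.90.
EOQ at $43.46 = 1565.3 < 35000, so use break Q=35000: TC = 47,140×$43.46 + (47,140/35000.0)×384 + (35000.0/2)×0.34×$43.46 = $2,307,808.59.
Lowest total cost among the candidates is at Q = 1557.4.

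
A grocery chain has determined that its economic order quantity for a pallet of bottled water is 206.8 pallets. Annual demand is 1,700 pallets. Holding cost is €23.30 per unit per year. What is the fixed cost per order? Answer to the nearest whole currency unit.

S ≈ €293

Squaring Q* = √(2DS/H) gives Q*² = 2DS/H.
From Q* = √(2DS/H): S = Q*²H / (2D) = 206.8² × 23.3 / (2 × 1,700) = 293.0745.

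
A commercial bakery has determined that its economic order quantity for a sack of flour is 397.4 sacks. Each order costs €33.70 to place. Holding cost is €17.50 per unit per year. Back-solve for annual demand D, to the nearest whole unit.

Squaring Q* = √(2DS/H) gives Q*² = 2DS/H.
From Q* = √(2DS/H): D = Q*²H / (2S) = 397.4² × 17.5 / (2 × 33.7) = 41004.723.

D ≈ 41,005 sacks per year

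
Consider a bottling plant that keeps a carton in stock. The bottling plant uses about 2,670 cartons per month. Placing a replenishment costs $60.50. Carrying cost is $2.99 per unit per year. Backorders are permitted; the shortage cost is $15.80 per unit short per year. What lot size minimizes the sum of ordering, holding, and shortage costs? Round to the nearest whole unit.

Q* ≈ 1,242 cartons

Annual demand D = 2,670 × 12 = 32,040.
With planned backorders, Q* = √(2DS/H) · √((H+B)/B).
√(2DS/H) = √(2 × 32,040 × 60.5 / 2.99) = 1138.684.
√((H+B)/B) = √((2.99+15.8)/15.8) = 1.0905.
Q* ≈ 1241.762.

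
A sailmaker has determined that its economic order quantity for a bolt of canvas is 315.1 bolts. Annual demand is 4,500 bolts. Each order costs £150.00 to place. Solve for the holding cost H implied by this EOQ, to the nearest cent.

Squaring Q* = √(2DS/H) gives Q*² = 2DS/H.
From Q* = √(2DS/H): H = 2DS / Q*² = 2 × 4,500 × 150 / 315.1² = 13.5968.

H ≈ £13.60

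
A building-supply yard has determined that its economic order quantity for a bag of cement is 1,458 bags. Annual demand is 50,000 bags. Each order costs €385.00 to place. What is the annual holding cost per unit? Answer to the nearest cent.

H ≈ €18.11

Invert the EOQ relation Q*² = 2DS/H.
From Q* = √(2DS/H): H = 2DS / Q*² = 2 × 50,000 × 385 / 1,458² = 18.1111.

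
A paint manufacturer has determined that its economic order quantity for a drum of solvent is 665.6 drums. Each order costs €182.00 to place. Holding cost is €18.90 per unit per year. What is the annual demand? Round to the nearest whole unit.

The basic EOQ model gives Q* = √(2DS/H); rearrange for the unknown.
From Q* = √(2DS/H): D = Q*²H / (2S) = 665.6² × 18.9 / (2 × 182) = 23003.136.

D ≈ 23,003 drums per year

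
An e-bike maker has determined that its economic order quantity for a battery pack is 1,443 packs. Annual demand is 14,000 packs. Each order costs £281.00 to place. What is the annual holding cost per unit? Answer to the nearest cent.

Invert the EOQ relation Q*² = 2DS/H.
From Q* = √(2DS/H): H = 2DS / Q*² = 2 × 14,000 × 281 / 1,443² = 3.7786.

H ≈ £3.78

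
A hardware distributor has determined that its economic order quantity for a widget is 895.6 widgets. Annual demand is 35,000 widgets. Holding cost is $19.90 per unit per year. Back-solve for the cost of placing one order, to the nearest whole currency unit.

S ≈ $228

Squaring Q* = √(2DS/H) gives Q*² = 2DS/H.
From Q* = √(2DS/H): S = Q*²H / (2D) = 895.6² × 19.9 / (2 × 35,000) = 228.0254.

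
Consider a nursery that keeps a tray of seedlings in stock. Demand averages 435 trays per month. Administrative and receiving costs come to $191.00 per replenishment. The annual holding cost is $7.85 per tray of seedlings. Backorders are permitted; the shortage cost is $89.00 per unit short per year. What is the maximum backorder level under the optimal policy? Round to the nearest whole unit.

S* ≈ 43 trays

Annual demand D = 435 × 12 = 5,220.
With planned backorders, Q* = √(2DS/H) · √((H+B)/B).
√(2DS/H) = √(2 × 5,220 × 191 / 7.85) = 504.002.
√((H+B)/B) = √((7.85+89)/89) = 1.0432.
Q* ≈ 525.759.
S* = Q* · H/(H+B) = 525.759 × 7.85/96.85 ≈ 42.614.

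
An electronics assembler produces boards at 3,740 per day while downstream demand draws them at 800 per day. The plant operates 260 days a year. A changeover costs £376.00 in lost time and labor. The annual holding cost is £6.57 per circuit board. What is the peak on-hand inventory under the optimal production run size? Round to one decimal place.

I_max ≈ 4,326.1 boards

Annual demand D = 800 × 260 = 208,000.
Production build-up factor (1 − d/p) = 1 − 800/3,740 = 0.7861.
Q* = √(2DS / (H(1 − d/p))) = √(2 × 208,000 × 376 / (6.57 × 0.7861)).
= √(156,416,000 / 5.1647) ≈ 5503.260.
Maximum inventory = Q*(1 − d/p) = 5503.260 × 0.7861 ≈ 4326.092.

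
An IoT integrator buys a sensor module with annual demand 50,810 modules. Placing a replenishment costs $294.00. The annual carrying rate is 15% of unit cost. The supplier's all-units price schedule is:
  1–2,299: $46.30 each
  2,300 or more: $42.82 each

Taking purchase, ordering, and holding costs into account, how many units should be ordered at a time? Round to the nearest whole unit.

Q* ≈ 2,300 modules

Holding cost per unit per year at price C is H = 0.15·C.
For each price level, check whether its EOQ is feasible; otherwise the best quantity at that price is the breakpoint.
EOQ at $46.30 = 2074.1 (feasible in tier 1): TC = 50,810×$46.30 + (50,810/2074.1)×294 + (2074.1/2)×0.15×$46.30 = $2,366,907.54.
EOQ at $42.82 = 2156.7 < 2300, so use break Q=2300: TC = 50,810×$42.82 + (50,810/2300.0)×294 + (2300.0/2)×0.15×$42.82 = $2,189,565.49.
Lowest total cost is $2,189,565.49 at Q = 2300.0.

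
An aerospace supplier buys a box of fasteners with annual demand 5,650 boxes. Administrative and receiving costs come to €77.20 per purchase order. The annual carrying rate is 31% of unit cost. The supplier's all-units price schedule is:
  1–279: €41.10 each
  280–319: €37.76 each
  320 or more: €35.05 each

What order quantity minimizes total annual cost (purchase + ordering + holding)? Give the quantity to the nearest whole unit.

Q* ≈ 320 boxes

Holding cost per unit per year at price C is H = 0.31·C.
Candidates are each tier's EOQ (if it falls in that tier) and each price-break quantity.
EOQ at €41.10 = 261.7 (feasible in tier 1): TC = 5,650×€41.10 + (5,650/261.7)×77.2 + (261.7/2)×0.31×€41.10 = €235,548.88.
EOQ at €37.76 = 273.0 < 280, so use break Q=280: TC = 5,650×€37.76 + (5,650/280.0)×77.2 + (280.0/2)×0.31×€37.76 = €216,540.57.
EOQ at €35.05 = 283.3 < 320, so use break Q=320: TC = 5,650×€35.05 + (5,650/320.0)×77.2 + (320.0/2)×0.31×€35.05 = €201,134.04.
Lowest total cost is €201,134.04 at Q = 320.0.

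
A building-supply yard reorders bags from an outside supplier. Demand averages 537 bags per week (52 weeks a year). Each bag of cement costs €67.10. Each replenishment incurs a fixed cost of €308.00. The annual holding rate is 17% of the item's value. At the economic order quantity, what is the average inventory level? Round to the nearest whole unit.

Annual demand D = 537 × 52 = 27,924.
Holding cost H = 0.17 × €67.10 = €11.4070 per unit per year.
Q* = √(2DS/H) = √(2 × 27,924 × 308 / 11.407) ≈ 1227.99.
Average inventory = Q*/2 ≈ 1227.99 / 2 = 613.993.

Average inventory ≈ 614 bags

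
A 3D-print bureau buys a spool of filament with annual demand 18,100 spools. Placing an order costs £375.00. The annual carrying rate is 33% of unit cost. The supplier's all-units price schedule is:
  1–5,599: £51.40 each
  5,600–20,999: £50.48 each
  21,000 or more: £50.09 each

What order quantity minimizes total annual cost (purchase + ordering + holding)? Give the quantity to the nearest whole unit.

Q* ≈ 895 spools

Holding cost per unit per year at price C is H = 0.33·C.
For each price level, check whether its EOQ is feasible; otherwise the best quantity at that price is the breakpoint.
EOQ at £51.40 = 894.6 (feasible in tier 1): TC = 18,100×£51.40 + (18,100/894.6)×375 + (894.6/2)×0.33×£51.40 = £945,514.29.
EOQ at £50.48 = 902.7 < 5600, so use break Q=5600: TC = 18,100×£50.48 + (18,100/5600.0)×375 + (5600.0/2)×0.33×£50.48 = £961,543.57.
EOQ at £50.09 = 906.2 < 21000, so use break Q=21000: TC = 18,100×£50.09 + (18,100/21000.0)×375 + (21000.0/2)×0.33×£50.09 = £1,080,514.06.
Lowest total cost is £945,514.29 at Q = 894.6.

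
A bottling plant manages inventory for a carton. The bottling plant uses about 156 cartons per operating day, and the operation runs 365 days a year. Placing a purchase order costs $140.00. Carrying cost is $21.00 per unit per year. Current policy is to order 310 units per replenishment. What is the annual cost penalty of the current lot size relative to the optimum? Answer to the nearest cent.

Annual demand D = 156 × 365 = 56,940.
EOQ = √(2DS/H) = √(2 × 56,940 × 140 / 21) ≈ 871.32.
Cost at Q* = (D/Q*)S + (Q*/2)H = √(2DSH) ≈ $18,297.74.
Cost at Q = 310: (56,940/310)×140 + (310/2)×21 = $25,714.84 + $3,255.00 = $28,969.84.
Excess = $28,969.84 − $18,297.74 = $10,672.10.

Extra cost ≈ $10,672.10 per year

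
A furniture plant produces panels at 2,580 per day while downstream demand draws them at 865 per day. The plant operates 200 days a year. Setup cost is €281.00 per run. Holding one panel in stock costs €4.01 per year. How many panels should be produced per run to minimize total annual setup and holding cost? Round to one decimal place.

Q* ≈ 6,039.4 panels

Annual demand D = 865 × 200 = 173,000.
Production build-up factor (1 − d/p) = 1 − 865/2,580 = 0.6647.
Q* = √(2DS / (H(1 − d/p))) = √(2 × 173,000 × 281 / (4.01 × 0.6647)).
= √(97,226,000 / 2.6656) ≈ 6039.442.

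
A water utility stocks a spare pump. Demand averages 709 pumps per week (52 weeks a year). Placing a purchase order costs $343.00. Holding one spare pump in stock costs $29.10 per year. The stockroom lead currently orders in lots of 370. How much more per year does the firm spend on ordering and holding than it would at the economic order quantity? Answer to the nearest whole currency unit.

Annual demand D = 709 × 52 = 36,868.
EOQ = √(2DS/H) = √(2 × 36,868 × 343 / 29.1) ≈ 932.27.
Cost at Q* = (D/Q*)S + (Q*/2)H = √(2DSH) ≈ $27,128.97.
Cost at Q = 370: (36,868/370)×343 + (370/2)×29.1 = $34,177.63 + $5,383.50 = $39,561.13.
Excess = $39,561.13 − $27,128.97 = $12,432.16.

Extra cost ≈ $12,432 per year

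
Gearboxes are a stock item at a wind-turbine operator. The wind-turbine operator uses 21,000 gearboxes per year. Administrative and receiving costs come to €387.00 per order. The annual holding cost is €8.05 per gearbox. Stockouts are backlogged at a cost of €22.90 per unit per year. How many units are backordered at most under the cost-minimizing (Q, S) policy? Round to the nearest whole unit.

With planned backorders, Q* = √(2DS/H) · √((H+B)/B).
√(2DS/H) = √(2 × 21,000 × 387 / 8.05) = 1420.961.
√((H+B)/B) = √((8.05+22.9)/22.9) = 1.1626.
Q* ≈ 1651.942.
S* = Q* · H/(H+B) = 1651.942 × 8.05/30.95 ≈ 429.665.

S* ≈ 430 gearboxes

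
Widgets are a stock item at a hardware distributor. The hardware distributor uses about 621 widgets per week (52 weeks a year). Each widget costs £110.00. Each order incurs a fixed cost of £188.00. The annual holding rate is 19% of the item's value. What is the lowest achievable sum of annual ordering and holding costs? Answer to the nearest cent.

Annual demand D = 621 × 52 = 32,292.
Holding cost H = 0.19 × £110.00 = £20.9000 per unit per year.
The optimal lot size = √(2DS/H) = √(2 × 32,292 × 188 / 20.9) ≈ 762.20.
At the optimum the two cost components are equal, so total cost = 2·(Q*/2)H = Q*·H.
Minimum total = √(2DSH) = √(2 × 32,292 × 188 × 20.9) ≈ 15929.955.

TC* ≈ £15,929.95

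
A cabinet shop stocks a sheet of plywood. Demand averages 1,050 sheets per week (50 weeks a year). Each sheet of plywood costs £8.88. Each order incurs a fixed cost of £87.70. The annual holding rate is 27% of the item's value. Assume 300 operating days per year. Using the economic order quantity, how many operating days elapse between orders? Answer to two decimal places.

Annual demand D = 1,050 × 50 = 52,500.
Holding cost H = 0.27 × £8.88 = £2.3976 per unit per year.
The optimal lot size = √(2DS/H) = √(2 × 52,500 × 87.7 / 2.3976) ≈ 1959.77.
Cycle time = Q*/D × 300 = 1959.77 / 52,500 × 300 ≈ 11.199 days.

T ≈ 11.20 days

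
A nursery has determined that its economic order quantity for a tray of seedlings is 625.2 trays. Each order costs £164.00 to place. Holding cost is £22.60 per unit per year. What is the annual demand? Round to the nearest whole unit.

D ≈ 26,932 trays per year

Invert the EOQ relation Q*² = 2DS/H.
From Q* = √(2DS/H): D = Q*²H / (2S) = 625.2² × 22.6 / (2 × 164) = 26932.244.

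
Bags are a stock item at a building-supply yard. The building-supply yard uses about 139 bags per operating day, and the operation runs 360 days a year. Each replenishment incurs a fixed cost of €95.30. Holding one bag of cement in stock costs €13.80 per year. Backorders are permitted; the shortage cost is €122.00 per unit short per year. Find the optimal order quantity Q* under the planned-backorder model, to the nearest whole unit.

Annual demand D = 139 × 360 = 50,040.
With planned backorders, Q* = √(2DS/H) · √((H+B)/B).
√(2DS/H) = √(2 × 50,040 × 95.3 / 13.8) = 831.344.
√((H+B)/B) = √((13.8+122)/122) = 1.0550.
Q* ≈ 877.103.

Q* ≈ 877 bags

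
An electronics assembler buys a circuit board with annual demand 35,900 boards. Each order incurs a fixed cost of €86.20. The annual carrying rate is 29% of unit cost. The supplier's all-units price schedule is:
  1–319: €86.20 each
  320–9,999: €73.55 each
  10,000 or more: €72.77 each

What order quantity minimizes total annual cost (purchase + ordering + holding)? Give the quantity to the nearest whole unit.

Holding cost per unit per year at price C is H = 0.29·C.
Candidates are each tier's EOQ (if it falls in that tier) and each price-break quantity.
Tier 1 (€86.20): EOQ = 497.6 exceeds tier's upper bound 319, so this tier is dominated.
EOQ at €73.55 = 538.7 (feasible in tier 2): TC = 35,900×€73.55 + (35,900/538.7)×86.2 + (538.7/2)×0.29×€73.55 = €2,651,934.63.
EOQ at €72.77 = 541.6 < 10000, so use break Q=10000: TC = 35,900×€72.77 + (35,900/10000.0)×86.2 + (10000.0/2)×0.29×€72.77 = €2,718,268.96.
Lowest total cost is €2,651,934.63 at Q = 538.7.

Q* ≈ 539 boards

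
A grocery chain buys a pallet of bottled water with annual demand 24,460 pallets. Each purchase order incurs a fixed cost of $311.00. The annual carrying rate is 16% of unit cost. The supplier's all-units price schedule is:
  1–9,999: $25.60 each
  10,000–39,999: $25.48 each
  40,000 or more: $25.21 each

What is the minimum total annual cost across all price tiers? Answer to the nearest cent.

TC* ≈ $634,070.11

Holding cost per unit per year at price C is H = 0.16·C.
Evaluate total cost at each tier's feasible EOQ or, if the EOQ is below the tier, at the tier's minimum quantity.
EOQ at $25.60 = 1927.3 (feasible in tier 1): TC = 24,460×$25.60 + (24,460/1927.3)×311 + (1927.3/2)×0.16×$25.60 = $634,070.11.
EOQ at $25.48 = 1931.8 < 10000, so use break Q=10000: TC = 24,460×$25.48 + (24,460/10000.0)×311 + (10000.0/2)×0.16×$25.48 = $644,385.51.
EOQ at $25.21 = 1942.1 < 40000, so use break Q=40000: TC = 24,460×$25.21 + (24,460/40000.0)×311 + (40000.0/2)×0.16×$25.21 = $697,498.78.
Lowest total cost among the candidates is at Q = 1927.3.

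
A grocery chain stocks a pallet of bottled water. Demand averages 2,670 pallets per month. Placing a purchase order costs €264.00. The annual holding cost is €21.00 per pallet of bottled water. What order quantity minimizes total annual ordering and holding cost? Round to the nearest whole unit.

Q* ≈ 898 pallets

Annual demand D = 2,670 × 12 = 32,040.
EOQ = √(2DS / H) = √(2 × 32,040 × 264 / 21).
= √(16,917,120 / 21) = √805,577.1429 ≈ 897.539.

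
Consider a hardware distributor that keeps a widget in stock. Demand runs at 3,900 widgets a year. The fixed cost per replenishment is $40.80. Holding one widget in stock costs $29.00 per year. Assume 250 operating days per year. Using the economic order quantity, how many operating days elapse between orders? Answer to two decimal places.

Q* = √(2DS/H) = √(2 × 3,900 × 40.8 / 29) ≈ 104.76.
Cycle time = Q*/D × 250 = 104.76 / 3,900 × 250 ≈ 6.715 days.

T ≈ 6.72 days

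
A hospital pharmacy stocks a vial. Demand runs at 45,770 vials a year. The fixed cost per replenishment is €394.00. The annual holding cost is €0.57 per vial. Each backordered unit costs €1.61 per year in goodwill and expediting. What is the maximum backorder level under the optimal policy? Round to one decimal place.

With planned backorders, Q* = √(2DS/H) · √((H+B)/B).
√(2DS/H) = √(2 × 45,770 × 394 / 0.57) = 7954.560.
√((H+B)/B) = √((0.57+1.61)/1.61) = 1.1636.
Q* ≈ 9256.173.
S* = Q* · H/(H+B) = 9256.173 × 0.57/2.18 ≈ 2420.192.

S* ≈ 2,420.2 vials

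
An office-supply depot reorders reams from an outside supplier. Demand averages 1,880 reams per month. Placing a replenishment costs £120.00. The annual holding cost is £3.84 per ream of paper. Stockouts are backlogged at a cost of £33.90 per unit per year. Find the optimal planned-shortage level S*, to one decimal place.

S* ≈ 127.5 reams

Annual demand D = 1,880 × 12 = 22,560.
With planned backorders, Q* = √(2DS/H) · √((H+B)/B).
√(2DS/H) = √(2 × 22,560 × 120 / 3.84) = 1187.434.
√((H+B)/B) = √((3.84+33.9)/33.9) = 1.0551.
Q* ≈ 1252.883.
S* = Q* · H/(H+B) = 1252.883 × 3.84/37.74 ≈ 127.479.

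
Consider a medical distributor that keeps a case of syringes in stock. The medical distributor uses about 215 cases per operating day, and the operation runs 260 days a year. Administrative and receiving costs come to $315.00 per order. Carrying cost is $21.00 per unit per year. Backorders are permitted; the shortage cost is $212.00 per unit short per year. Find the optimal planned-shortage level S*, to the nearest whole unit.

Annual demand D = 215 × 260 = 55,900.
With planned backorders, Q* = √(2DS/H) · √((H+B)/B).
√(2DS/H) = √(2 × 55,900 × 315 / 21) = 1294.990.
√((H+B)/B) = √((21+212)/212) = 1.0484.
Q* ≈ 1357.615.
S* = Q* · H/(H+B) = 1357.615 × 21/233 ≈ 122.360.

S* ≈ 122 cases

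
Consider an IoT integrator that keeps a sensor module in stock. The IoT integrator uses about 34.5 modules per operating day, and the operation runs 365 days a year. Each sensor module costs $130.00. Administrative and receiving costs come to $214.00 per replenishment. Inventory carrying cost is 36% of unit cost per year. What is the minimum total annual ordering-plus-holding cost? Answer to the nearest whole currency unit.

TC* ≈ $15,882

Annual demand D = 34.5 × 365 = 12,592.5.
Holding cost H = 0.36 × $130.00 = $46.8000 per unit per year.
Q* = √(2DS/H) = √(2 × 12,592.5 × 214 / 46.8) ≈ 339.36.
At Q*, ordering cost (D/Q*)S equals holding cost (Q*/2)H, each = √(DSH/2).
Minimum total = √(2DSH) = √(2 × 12,592.5 × 214 × 46.8) ≈ 15881.839.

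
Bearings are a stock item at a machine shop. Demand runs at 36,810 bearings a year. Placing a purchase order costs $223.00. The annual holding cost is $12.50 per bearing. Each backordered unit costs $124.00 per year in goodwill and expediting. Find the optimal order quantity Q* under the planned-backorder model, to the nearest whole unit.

Q* ≈ 1,202 bearings

With planned backorders, Q* = √(2DS/H) · √((H+B)/B).
√(2DS/H) = √(2 × 36,810 × 223 / 12.5) = 1146.028.
√((H+B)/B) = √((12.5+124)/124) = 1.0492.
Q* ≈ 1202.405.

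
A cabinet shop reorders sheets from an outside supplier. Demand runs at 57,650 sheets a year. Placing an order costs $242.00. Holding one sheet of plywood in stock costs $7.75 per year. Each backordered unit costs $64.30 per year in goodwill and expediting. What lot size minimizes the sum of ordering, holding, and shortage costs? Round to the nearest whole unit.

Q* ≈ 2,009 sheets

With planned backorders, Q* = √(2DS/H) · √((H+B)/B).
√(2DS/H) = √(2 × 57,650 × 242 / 7.75) = 1897.455.
√((H+B)/B) = √((7.75+64.3)/64.3) = 1.0586.
Q* ≈ 2008.552.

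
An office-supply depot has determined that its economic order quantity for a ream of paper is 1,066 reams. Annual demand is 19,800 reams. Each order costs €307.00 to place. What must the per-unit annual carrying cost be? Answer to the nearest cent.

H ≈ €10.70

The basic EOQ model gives Q* = √(2DS/H); rearrange for the unknown.
From Q* = √(2DS/H): H = 2DS / Q*² = 2 × 19,800 × 307 / 1,066² = 10.6984.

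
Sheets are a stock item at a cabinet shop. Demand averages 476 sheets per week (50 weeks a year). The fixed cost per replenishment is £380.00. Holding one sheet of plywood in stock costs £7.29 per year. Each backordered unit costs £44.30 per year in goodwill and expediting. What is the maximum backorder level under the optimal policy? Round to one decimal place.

S* ≈ 240.2 sheets

Annual demand D = 476 × 50 = 23,800.
With planned backorders, Q* = √(2DS/H) · √((H+B)/B).
√(2DS/H) = √(2 × 23,800 × 380 / 7.29) = 1575.185.
√((H+B)/B) = √((7.29+44.3)/44.3) = 1.0791.
Q* ≈ 1699.857.
S* = Q* · H/(H+B) = 1699.857 × 7.29/51.59 ≈ 240.201.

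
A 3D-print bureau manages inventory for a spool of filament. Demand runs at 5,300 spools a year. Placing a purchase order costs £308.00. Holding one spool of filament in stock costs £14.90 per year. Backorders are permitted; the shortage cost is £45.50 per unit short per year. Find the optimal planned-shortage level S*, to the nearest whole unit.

S* ≈ 133 spools

With planned backorders, Q* = √(2DS/H) · √((H+B)/B).
√(2DS/H) = √(2 × 5,300 × 308 / 14.9) = 468.096.
√((H+B)/B) = √((14.9+45.5)/45.5) = 1.1522.
Q* ≈ 539.322.
S* = Q* · H/(H+B) = 539.322 × 14.9/60.4 ≈ 133.045.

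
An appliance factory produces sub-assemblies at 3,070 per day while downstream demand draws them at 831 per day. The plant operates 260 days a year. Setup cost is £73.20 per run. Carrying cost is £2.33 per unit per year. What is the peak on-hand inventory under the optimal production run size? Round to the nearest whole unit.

Annual demand D = 831 × 260 = 216,060.
Production build-up factor (1 − d/p) = 1 − 831/3,070 = 0.7293.
Q* = √(2DS / (H(1 − d/p))) = √(2 × 216,060 × 73.2 / (2.33 × 0.7293)).
= √(31,631,184 / 1.6993) ≈ 4314.415.
Maximum inventory = Q*(1 − d/p) = 4314.415 × 0.7293 ≈ 3146.572.

I_max ≈ 3,147 sub-assemblies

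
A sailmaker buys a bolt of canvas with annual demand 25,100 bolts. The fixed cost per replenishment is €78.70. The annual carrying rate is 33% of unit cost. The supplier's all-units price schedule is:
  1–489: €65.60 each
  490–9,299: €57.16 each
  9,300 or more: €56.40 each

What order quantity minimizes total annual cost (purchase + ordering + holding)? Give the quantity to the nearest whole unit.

Q* ≈ 490 bolts

Holding cost per unit per year at price C is H = 0.33·C.
Candidates are each tier's EOQ (if it falls in that tier) and each price-break quantity.
EOQ at €65.60 = 427.2 (feasible in tier 1): TC = 25,100×€65.60 + (25,100/427.2)×78.7 + (427.2/2)×0.33×€65.60 = €1,655,808.01.
EOQ at €57.16 = 457.7 < 490, so use break Q=490: TC = 25,100×€57.16 + (25,100/490.0)×78.7 + (490.0/2)×0.33×€57.16 = €1,443,368.75.
EOQ at €56.40 = 460.7 < 9300, so use break Q=9300: TC = 25,100×€56.40 + (25,100/9300.0)×78.7 + (9300.0/2)×0.33×€56.40 = €1,502,398.21.
Lowest total cost is €1,443,368.75 at Q = 490.0.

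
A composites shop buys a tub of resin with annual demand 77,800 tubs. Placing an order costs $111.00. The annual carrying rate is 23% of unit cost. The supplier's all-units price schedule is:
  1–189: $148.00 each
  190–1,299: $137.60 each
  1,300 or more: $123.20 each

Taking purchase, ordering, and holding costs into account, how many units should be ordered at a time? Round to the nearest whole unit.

Q* ≈ 1,300 tubs

Holding cost per unit per year at price C is H = 0.23·C.
Evaluate total cost at each tier's feasible EOQ or, if the EOQ is below the tier, at the tier's minimum quantity.
Tier 1 ($148.00): EOQ = 712.3 exceeds tier's upper bound 189, so this tier is dominated.
EOQ at $137.60 = 738.7 (feasible in tier 2): TC = 77,800×$137.60 + (77,800/738.7)×111 + (738.7/2)×0.23×$137.60 = $10,728,659.73.
EOQ at $123.20 = 780.7 < 1300, so use break Q=1300: TC = 77,800×$123.20 + (77,800/1300.0)×111 + (1300.0/2)×0.23×$123.20 = $9,610,021.32.
Lowest total cost is $9,610,021.32 at Q = 1300.0.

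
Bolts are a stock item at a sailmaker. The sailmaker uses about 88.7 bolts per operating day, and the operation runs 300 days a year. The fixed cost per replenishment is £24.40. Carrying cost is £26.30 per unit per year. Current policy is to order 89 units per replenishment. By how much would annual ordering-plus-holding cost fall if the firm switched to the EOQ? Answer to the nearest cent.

Extra cost ≈ £2,621.68 per year

Annual demand D = 88.7 × 300 = 26,610.
EOQ = √(2DS/H) = √(2 × 26,610 × 24.4 / 26.3) ≈ 222.21.
Cost at Q* = (D/Q*)S + (Q*/2)H = √(2DSH) ≈ £5,844.00.
Cost at Q = 89: (26,610/89)×24.4 + (89/2)×26.3 = £7,295.33 + £1,170.35 = £8,465.68.
Excess = £8,465.68 − £5,844.00 = £2,621.68.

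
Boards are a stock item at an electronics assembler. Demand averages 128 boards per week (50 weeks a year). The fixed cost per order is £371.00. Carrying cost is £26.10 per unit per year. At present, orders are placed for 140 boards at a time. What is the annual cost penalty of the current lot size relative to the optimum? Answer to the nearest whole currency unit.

Extra cost ≈ £7,654 per year

Annual demand D = 128 × 50 = 6,400.
EOQ = √(2DS/H) = √(2 × 6,400 × 371 / 26.1) ≈ 426.55.
Cost at Q* = (D/Q*)S + (Q*/2)H = √(2DSH) ≈ £11,133.00.
Cost at Q = 140: (6,400/140)×371 + (140/2)×26.1 = £16,960.00 + £1,827.00 = £18,787.00.
Excess = £18,787.00 − £11,133.00 = £7,654.00.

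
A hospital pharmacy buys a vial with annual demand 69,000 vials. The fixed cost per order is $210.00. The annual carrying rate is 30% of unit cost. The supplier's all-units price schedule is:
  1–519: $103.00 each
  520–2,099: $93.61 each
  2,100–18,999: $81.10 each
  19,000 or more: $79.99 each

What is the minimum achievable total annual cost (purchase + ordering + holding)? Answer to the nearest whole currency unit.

TC* ≈ $5,628,346

Holding cost per unit per year at price C is H = 0.30·C.
Evaluate total cost at each tier's feasible EOQ or, if the EOQ is below the tier, at the tier's minimum quantity.
Tier 1 ($103.00): EOQ = 968.4 exceeds tier's upper bound 519, so this tier is dominated.
EOQ at $93.61 = 1015.8 (feasible in tier 2): TC = 69,000×$93.61 + (69,000/1015.8)×210 + (1015.8/2)×0.30×$93.61 = $6,487,617.97.
EOQ at $81.10 = 1091.4 < 2100, so use break Q=2100: TC = 69,000×$81.10 + (69,000/2100.0)×210 + (2100.0/2)×0.30×$81.10 = $5,628,346.50.
EOQ at $79.99 = 1098.9 < 19000, so use break Q=19000: TC = 69,000×$79.99 + (69,000/19000.0)×210 + (19000.0/2)×0.30×$79.99 = $5,748,044.13.
Lowest total cost among the candidates is at Q = 2100.0.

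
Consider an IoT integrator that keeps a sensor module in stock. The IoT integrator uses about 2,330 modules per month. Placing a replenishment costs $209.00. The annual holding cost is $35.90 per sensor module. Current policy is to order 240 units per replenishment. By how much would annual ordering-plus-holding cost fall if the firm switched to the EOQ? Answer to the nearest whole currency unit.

Extra cost ≈ $8,173 per year

Annual demand D = 2,330 × 12 = 27,960.
EOQ = √(2DS/H) = √(2 × 27,960 × 209 / 35.9) ≈ 570.57.
Cost at Q* = (D/Q*)S + (Q*/2)H = √(2DSH) ≈ $20,483.49.
Cost at Q = 240: (27,960/240)×209 + (240/2)×35.9 = $24,348.50 + $4,308.00 = $28,656.50.
Excess = $28,656.50 − $20,483.49 = $8,173.01.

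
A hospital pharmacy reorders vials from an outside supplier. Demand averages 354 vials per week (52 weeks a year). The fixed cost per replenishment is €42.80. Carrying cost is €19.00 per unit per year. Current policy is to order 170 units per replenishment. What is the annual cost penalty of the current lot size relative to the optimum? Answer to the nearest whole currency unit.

Extra cost ≈ €778 per year

Annual demand D = 354 × 52 = 18,408.
EOQ = √(2DS/H) = √(2 × 18,408 × 42.8 / 19) ≈ 287.98.
Cost at Q* = (D/Q*)S + (Q*/2)H = √(2DSH) ≈ €5,471.63.
Cost at Q = 170: (18,408/170)×42.8 + (170/2)×19 = €4,634.48 + €1,615.00 = €6,249.48.
Excess = €6,249.48 − €5,471.63 = €777.85.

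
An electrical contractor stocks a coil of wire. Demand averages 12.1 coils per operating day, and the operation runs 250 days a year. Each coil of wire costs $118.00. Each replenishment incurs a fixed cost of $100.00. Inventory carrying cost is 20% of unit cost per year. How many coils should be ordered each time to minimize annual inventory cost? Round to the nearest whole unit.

Annual demand D = 12.1 × 250 = 3,025.
Holding cost H = 0.20 × $118.00 = $23.6000 per unit per year.
EOQ = √(2DS / H) = √(2 × 3,025 × 100 / 23.6).
= √(605,000 / 23.6) = √25,635.5932 ≈ 160.111.

Q* ≈ 160 coils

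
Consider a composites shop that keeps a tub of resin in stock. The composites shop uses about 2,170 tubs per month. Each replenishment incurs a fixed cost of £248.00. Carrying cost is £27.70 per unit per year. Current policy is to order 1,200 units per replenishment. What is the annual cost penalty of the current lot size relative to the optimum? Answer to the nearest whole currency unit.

Annual demand D = 2,170 × 12 = 26,040.
EOQ = √(2DS/H) = √(2 × 26,040 × 248 / 27.7) ≈ 682.84.
Cost at Q* = (D/Q*)S + (Q*/2)H = √(2DSH) ≈ £18,914.78.
Cost at Q = 1,200: (26,040/1,200)×248 + (1,200/2)×27.7 = £5,381.60 + £16,620.00 = £22,001.60.
Excess = £22,001.60 − £18,914.78 = £3,086.82.

Extra cost ≈ £3,087 per year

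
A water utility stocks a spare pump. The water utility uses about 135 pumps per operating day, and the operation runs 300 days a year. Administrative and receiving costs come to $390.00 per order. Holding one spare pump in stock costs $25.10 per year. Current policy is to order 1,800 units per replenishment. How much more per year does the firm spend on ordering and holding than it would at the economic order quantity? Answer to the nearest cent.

Annual demand D = 135 × 300 = 40,500.
EOQ = √(2DS/H) = √(2 × 40,500 × 390 / 25.1) ≈ 1121.86.
Cost at Q* = (D/Q*)S + (Q*/2)H = √(2DSH) ≈ $28,158.64.
Cost at Q = 1,800: (40,500/1,800)×390 + (1,800/2)×25.1 = $8,775.00 + $22,590.00 = $31,365.00.
Excess = $31,365.00 − $28,158.64 = $3,206.36.

Extra cost ≈ $3,206.36 per year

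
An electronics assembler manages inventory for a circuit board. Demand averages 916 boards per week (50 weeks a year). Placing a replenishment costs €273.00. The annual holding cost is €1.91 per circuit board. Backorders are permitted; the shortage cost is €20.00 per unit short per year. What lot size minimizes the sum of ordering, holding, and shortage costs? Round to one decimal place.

Q* ≈ 3,787.2 boards

Annual demand D = 916 × 50 = 45,800.
With planned backorders, Q* = √(2DS/H) · √((H+B)/B).
√(2DS/H) = √(2 × 45,800 × 273 / 1.91) = 3618.365.
√((H+B)/B) = √((1.91+20)/20) = 1.0467.
Q* ≈ 3787.203.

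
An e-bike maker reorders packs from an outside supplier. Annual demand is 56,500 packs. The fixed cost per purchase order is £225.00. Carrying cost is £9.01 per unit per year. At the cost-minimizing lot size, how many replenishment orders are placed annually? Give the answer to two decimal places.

The optimal lot size = √(2DS/H) = √(2 × 56,500 × 225 / 9.01) ≈ 1679.84.
Orders per year = D / Q* = 56,500 / 1679.84 ≈ 33.634.

N ≈ 33.63 orders per year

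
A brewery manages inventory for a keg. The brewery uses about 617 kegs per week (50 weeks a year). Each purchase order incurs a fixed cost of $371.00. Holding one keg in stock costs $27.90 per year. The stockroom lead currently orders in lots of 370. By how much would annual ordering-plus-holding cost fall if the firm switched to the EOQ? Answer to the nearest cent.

Extra cost ≈ $10,823.34 per year

Annual demand D = 617 × 50 = 30,850.
EOQ = √(2DS/H) = √(2 × 30,850 × 371 / 27.9) ≈ 905.79.
Cost at Q* = (D/Q*)S + (Q*/2)H = √(2DSH) ≈ $25,271.54.
Cost at Q = 370: (30,850/370)×371 + (370/2)×27.9 = $30,933.38 + $5,161.50 = $36,094.88.
Excess = $36,094.88 − $25,271.54 = $10,823.34.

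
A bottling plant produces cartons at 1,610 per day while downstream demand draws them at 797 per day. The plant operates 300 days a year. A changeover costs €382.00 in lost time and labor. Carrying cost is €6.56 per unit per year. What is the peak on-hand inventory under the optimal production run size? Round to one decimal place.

I_max ≈ 3,749.9 cartons

Annual demand D = 797 × 300 = 239,100.
Production build-up factor (1 − d/p) = 1 − 797/1,610 = 0.5050.
Q* = √(2DS / (H(1 − d/p))) = √(2 × 239,100 × 382 / (6.56 × 0.5050)).
= √(182,672,400 / 3.3126) ≈ 7425.953.
Maximum inventory = Q*(1 − d/p) = 7425.953 × 0.5050 ≈ 3749.876.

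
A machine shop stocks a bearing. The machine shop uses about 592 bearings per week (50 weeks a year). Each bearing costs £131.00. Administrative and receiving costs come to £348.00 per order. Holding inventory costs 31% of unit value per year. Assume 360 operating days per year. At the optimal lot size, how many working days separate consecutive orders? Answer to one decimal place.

T ≈ 8.7 days

Annual demand D = 592 × 50 = 29,600.
Holding cost H = 0.31 × £131.00 = £40.6100 per unit per year.
Q* = √(2DS/H) = √(2 × 29,600 × 348 / 40.61) ≈ 712.25.
Cycle time = Q*/D × 360 = 712.25 / 29,600 × 360 ≈ 8.663 days.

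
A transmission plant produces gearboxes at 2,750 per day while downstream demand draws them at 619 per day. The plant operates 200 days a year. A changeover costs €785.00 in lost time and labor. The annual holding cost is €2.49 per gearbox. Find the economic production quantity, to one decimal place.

Annual demand D = 619 × 200 = 123,800.
Production build-up factor (1 − d/p) = 1 − 619/2,750 = 0.7749.
Q* = √(2DS / (H(1 − d/p))) = √(2 × 123,800 × 785 / (2.49 × 0.7749)).
= √(194,366,000 / 1.9295) ≈ 10036.565.

Q* ≈ 10,036.6 gearboxes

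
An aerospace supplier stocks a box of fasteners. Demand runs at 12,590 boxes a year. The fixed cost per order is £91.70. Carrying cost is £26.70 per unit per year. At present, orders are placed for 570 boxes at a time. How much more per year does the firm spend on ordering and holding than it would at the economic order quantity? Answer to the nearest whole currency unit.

Extra cost ≈ £1,783 per year

EOQ = √(2DS/H) = √(2 × 12,590 × 91.7 / 26.7) ≈ 294.07.
Cost at Q* = (D/Q*)S + (Q*/2)H = √(2DSH) ≈ £7,851.78.
Cost at Q = 570: (12,590/570)×91.7 + (570/2)×26.7 = £2,025.44 + £7,609.50 = £9,634.94.
Excess = £9,634.94 − £7,851.78 = £1,783.16.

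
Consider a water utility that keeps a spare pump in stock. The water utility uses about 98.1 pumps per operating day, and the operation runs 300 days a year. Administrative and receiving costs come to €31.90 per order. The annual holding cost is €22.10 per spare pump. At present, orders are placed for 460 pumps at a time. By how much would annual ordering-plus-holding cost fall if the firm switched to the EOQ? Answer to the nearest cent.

Extra cost ≈ €682.19 per year

Annual demand D = 98.1 × 300 = 29,430.
EOQ = √(2DS/H) = √(2 × 29,430 × 31.9 / 22.1) ≈ 291.48.
Cost at Q* = (D/Q*)S + (Q*/2)H = √(2DSH) ≈ €6,441.72.
Cost at Q = 460: (29,430/460)×31.9 + (460/2)×22.1 = €2,040.91 + €5,083.00 = €7,123.91.
Excess = €7,123.91 − €6,441.72 = €682.19.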